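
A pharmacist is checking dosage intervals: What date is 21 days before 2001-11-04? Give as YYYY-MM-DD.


Start: 2001-11-04
Subtracting 21 days
Days already passed in November: 4
After going back through November: 17 more days to subtract
October 2001 has 31 days, need 17
Result: 2001-10-14

2001-10-14


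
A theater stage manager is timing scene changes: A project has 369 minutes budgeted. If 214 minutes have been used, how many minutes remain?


Total budget: 369 minutes
Time used: 214 minutes
Remaining: 369 - 214 = 155 minutes
Percent used: 58.0%
Percent remaining: 42.0%

155


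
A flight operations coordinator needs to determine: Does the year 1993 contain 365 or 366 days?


Year: 1993
Check leap year rules:
Divisible by 4? No
1993 is not a leap year
Days: 365

365


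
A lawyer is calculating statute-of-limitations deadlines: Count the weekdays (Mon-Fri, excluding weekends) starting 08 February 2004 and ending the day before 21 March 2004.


Start: 2004-02-08 (Sunday)
End (exclusive): 2004-03-21 (Sunday)
Total calendar days: 42
Full weeks: 42 // 7 = 6 -> 30 weekdays
Remaining 0 days starting on Sunday:
Total business days: 30 + 0 = 30

30


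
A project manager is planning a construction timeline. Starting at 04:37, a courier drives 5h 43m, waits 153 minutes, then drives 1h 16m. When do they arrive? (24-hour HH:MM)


Depart: 04:37
Leg 1: +343 min -> 10:20
Layover: +153 min -> 12:53
Leg 2: +76 min -> 14:09
Total travel: 572 minutes = 9h 32m
Arrival: 14:09

14:09


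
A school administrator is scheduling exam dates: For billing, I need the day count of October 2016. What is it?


Month: October
Year: 2016
October is a 31-day month
Total: 31 days

31


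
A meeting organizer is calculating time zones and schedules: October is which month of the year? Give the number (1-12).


Calendar month order:
9. September
10. October <--
11. November
October is month number 10

10


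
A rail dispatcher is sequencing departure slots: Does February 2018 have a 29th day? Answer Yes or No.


Year: 2018
Divisible by 4? 2018 / 4 = 504.5 -> No
Not divisible by 4, so NOT a leap year

No


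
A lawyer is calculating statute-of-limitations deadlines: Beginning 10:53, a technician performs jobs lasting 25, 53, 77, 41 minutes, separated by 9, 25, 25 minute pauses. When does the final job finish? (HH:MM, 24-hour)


Start: 10:53 = 653 min from midnight
  after task 1 (25 min): 11:18
  after break (9 min): 11:27
  after task 2 (53 min): 12:20
  after break (25 min): 12:45
  after task 3 (77 min): 14:02
  after break (25 min): 14:27
  after task 4 (41 min): 15:08
Total elapsed: 255 minutes
End time: 15:08

15:08


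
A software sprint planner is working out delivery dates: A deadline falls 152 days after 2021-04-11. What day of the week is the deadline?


Start: 2021-04-11 (Sunday)
Step 1 - find target date: add 152 days
  2021-04-11 + 152 days = 2021-09-10
Step 2 - day of week:
  152 mod 7 = 5
  Sunday + 5 days -> Friday
Result: Friday (2021-09-10)

Friday


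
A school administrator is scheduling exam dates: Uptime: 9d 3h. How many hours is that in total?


Days: 9
Extra hours: 3
Hours per day: 24
Days to hours: 9 x 24 = 216
Total: 216 + 3 = 219

219


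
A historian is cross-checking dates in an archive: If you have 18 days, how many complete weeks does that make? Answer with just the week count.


Total days: 18
Days per week: 7
Division: 18 / 7 = 2 remainder 4
Complete weeks: 2
Remaining days: 4

2


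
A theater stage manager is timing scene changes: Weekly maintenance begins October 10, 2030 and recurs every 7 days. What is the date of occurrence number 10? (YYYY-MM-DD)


First occurrence: 2030-10-10 (occurrence 1)
Each occurrence is 7 days after the previous.
Occurrence 10 is 9 weeks after the first.
9 weeks = 63 days
2030-10-10 + 63 days = 2030-12-12

2030-12-12


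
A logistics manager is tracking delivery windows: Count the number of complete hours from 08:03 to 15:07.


Start: 08:03
End: 15:07
Hour difference: 15 - 8 = 7 hours
Minute difference: 7 - 3 = 4 minutes
Total minutes: 424
Complete hours: 424 / 60 = 7 (remainder 4)

7


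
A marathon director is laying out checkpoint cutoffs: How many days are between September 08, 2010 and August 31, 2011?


Start date: 2010-09-08
End date: 2011-08-31
Sep 2010: +23 days
Oct 2010: +31 days
Nov 2010: +30 days
... (9 more months)
Total: 357 days

357


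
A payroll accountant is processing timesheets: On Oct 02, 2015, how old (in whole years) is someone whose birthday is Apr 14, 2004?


Birth: 2004-04-14
Reference: 2015-10-02
Year difference: 2015 - 2004 = 11
Has birthday (04-14) occurred by 10-02? Yes
Age in full years: 11

11


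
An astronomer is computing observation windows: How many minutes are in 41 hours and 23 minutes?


Hours: 41
Extra minutes: 23
Minutes per hour: 60
Hours to minutes: 41 x 60 = 2460
Total: 2460 + 23 = 2483

2483


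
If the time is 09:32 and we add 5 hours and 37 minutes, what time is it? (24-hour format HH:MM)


Start time: 09:32
Adding: 5 hours 37 minutes
Minutes: 32 + 37 = 69
Minute overflow: 69 >= 60, so carry 1 hour, minutes = 9
Hours: 9 + 5 + 1 = 15
Result: 15:09

15:09


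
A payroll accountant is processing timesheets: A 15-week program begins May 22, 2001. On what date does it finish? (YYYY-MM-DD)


Start: 2001-05-22
Weeks to add: 15
Convert to days: 15 x 7 = 105 days
Add 105 days to 2001-05-22
Result: 2001-09-04

2001-09-04


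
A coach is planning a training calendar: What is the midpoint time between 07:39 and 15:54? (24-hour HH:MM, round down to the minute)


Start time: 07:39 = 459 minutes from midnight
End time: 15:54 = 954 minutes from midnight
Sum: 459 + 954 = 1413
Midpoint: 1413 / 2 = 706 minutes
Convert: 706 / 60 = 11 hours, 46 minutes
Result: 11:46

11:46


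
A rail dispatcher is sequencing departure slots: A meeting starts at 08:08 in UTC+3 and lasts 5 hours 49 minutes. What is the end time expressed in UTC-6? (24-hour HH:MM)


Start: 08:08 in UTC+3
Step 1 - add duration:
  minutes: 8 + 49 = 57
  hours: 8 + 5 + 0 = 13
  end in UTC+3: 13:57
Step 2 - convert UTC+3 -> UTC-6:
  offset difference: -6 - (3) = -9 hours
  13 + (-9) = 4 -> mod 24 = 4
Result: 04:57 in UTC-6

04:57


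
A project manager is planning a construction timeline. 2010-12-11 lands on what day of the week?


Date: 2010-12-11
January 1, 2010 is a Friday
Day of year: 345
Offset from Jan 1: 344 days
344 mod 7 = 1
Result: Saturday

Saturday


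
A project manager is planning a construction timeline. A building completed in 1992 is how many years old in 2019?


Birth year: 1992
Current year: 2019
Age = current year - birth year
Age = 2019 - 1992 = 27

27


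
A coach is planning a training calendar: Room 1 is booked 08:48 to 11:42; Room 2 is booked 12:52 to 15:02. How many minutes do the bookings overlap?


Interval A: [528, 702] minutes from midnight
Interval B: [772, 902] minutes from midnight
Overlap start = max(528, 772) = 772
Overlap end = min(702, 902) = 702
End <= start, so the intervals do not overlap: 0 minutes

0


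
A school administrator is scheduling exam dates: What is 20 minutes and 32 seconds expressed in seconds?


Minutes: 20
Extra seconds: 32
Seconds per minute: 60
Minutes to seconds: 20 x 60 = 1200
Total: 1200 + 32 = 1232

1232


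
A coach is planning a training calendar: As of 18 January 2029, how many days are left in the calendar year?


Start: January 18, 2029
End: December 31, 2029
Days left in January: 13
February: 28
March: 31
April: 30
May: 31
... plus remaining months
Sum of remaining months: 334
Total: 13 + 334 = 347

347


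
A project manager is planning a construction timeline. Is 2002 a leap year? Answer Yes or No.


Year: 2002
Divisible by 4? 2002 / 4 = 500.5 -> No
Not divisible by 4, so NOT a leap year

No


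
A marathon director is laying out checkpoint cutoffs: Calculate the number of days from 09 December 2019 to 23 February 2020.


Start date: 2019-12-09
End date: 2020-02-23
Dec 2019: +23 days
Jan 2020: +31 days
Feb 2020: +22 days
Total: 76 days

76


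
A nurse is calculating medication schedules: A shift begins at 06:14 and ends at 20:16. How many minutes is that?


Start time: 06:14 = 374 minutes from midnight
End time: 20:16 = 1216 minutes from midnight
Difference: 1216 - 374 = 842 minutes
That is 14 hours and 2 minutes

842


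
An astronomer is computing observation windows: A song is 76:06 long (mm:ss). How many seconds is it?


Minutes: 76
Extra seconds: 6
Seconds per minute: 60
Minutes to seconds: 76 x 60 = 4560
Total: 4560 + 6 = 4566

4566


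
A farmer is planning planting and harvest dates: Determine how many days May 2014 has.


Month: May
Year: 2014
May is a 31-day month
Total: 31 days

31


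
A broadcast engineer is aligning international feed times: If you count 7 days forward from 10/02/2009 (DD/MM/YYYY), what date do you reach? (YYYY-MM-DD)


Start: 2009-02-10
Adding 7 days
Days remaining in February: 18
Result: 2009-02-17

2009-02-17


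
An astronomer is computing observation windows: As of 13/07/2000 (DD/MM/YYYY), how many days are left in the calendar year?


Start: July 13, 2000
End: December 31, 2000
Days left in July: 18
August: 31
September: 30
October: 31
November: 30
... plus remaining months
Sum of remaining months: 153
Total: 18 + 153 = 171

171


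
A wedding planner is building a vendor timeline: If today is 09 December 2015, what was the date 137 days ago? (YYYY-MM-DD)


Start: 2015-12-09
Subtracting 137 days
Days already passed in December: 9
After going back through December: 128 more days to subtract
November 2015: 30 days, 98 remaining
October 2015: 31 days, 67 remaining
September 2015: 30 days, 37 remaining
August 2015: 31 days, 6 remaining
Result: 2015-07-25

2015-07-25


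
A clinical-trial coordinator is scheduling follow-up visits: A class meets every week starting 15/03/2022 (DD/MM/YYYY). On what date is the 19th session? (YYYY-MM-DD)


First occurrence: 2022-03-15 (occurrence 1)
Each occurrence is 7 days after the previous.
Occurrence 19 is 18 weeks after the first.
18 weeks = 126 days
2022-03-15 + 126 days = 2022-07-19

2022-07-19


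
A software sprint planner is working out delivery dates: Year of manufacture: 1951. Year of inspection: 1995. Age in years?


Birth year: 1951
Current year: 1995
Age = current year - birth year
Age = 1995 - 1951 = 44

44


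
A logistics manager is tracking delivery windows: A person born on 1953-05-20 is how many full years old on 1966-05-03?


Birth: 1953-05-20
Reference: 1966-05-03
Year difference: 1966 - 1953 = 13
Has birthday (05-20) occurred by 05-03? No
Birthday not yet reached this year -> subtract 1
Age in full years: 12

12


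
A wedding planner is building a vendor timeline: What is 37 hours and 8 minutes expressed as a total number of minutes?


Hours: 37
Minutes: 8
Convert hours to minutes: 37 x 60 = 2220
Add remaining minutes: 2220 + 8 = 2228

2228


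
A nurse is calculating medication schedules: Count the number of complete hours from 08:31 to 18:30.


Start: 08:31
End: 18:30
Hour difference: 18 - 8 = 10 hours
Minute difference: 30 - 31 = -1 minutes
Total minutes: 599
Complete hours: 599 / 60 = 9 (remainder 59)

9


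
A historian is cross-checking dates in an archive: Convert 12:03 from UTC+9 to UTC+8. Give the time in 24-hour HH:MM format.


Local time: 12:03 at UTC+9 (offset 9h)
Target zone: UTC+8 (offset 8h)
Difference: 8 - (9) = -1 hours
Calculation: 12 + (-1) = 11
Result: 11:03

11:03


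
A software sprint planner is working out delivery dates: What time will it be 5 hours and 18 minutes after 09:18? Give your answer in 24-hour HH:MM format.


Start time: 09:18
Adding: 5 hours 18 minutes
Minutes: 18 + 18 = 36
Hours: 9 + 5 + 0 = 14
Result: 14:36

14:36


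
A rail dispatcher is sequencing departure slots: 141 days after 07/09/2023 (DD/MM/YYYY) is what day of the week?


Start: 2023-09-07 (Thursday)
Step 1 - find target date: add 141 days
  2023-09-07 + 141 days = 2024-01-26
Step 2 - day of week:
  141 mod 7 = 1
  Thursday + 1 days -> Friday
Result: Friday (2024-01-26)

Friday


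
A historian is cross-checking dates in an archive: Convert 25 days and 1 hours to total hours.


Days: 25
Extra hours: 1
Hours per day: 24
Days to hours: 25 x 24 = 600
Total: 600 + 1 = 601

601


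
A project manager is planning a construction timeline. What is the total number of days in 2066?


Year: 2066
Check leap year rules:
Divisible by 4? No
2066 is not a leap year
Days: 365

365


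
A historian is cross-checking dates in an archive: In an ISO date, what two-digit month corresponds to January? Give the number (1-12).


Calendar month order:
1. January <--
2. February
January is month number 1

1


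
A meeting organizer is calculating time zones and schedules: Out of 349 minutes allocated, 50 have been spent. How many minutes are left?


Total budget: 349 minutes
Time used: 50 minutes
Remaining: 349 - 50 = 299 minutes
Percent used: 14.3%
Percent remaining: 85.7%

299


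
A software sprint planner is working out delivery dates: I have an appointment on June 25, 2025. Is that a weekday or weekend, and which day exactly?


Date: 2025-06-25
January 1, 2025 is a Wednesday
Day of year: 176
Offset from Jan 1: 175 days
175 mod 7 = 0
Result: Wednesday

Wednesday


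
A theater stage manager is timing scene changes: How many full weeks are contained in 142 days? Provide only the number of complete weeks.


Total days: 142
Days per week: 7
Division: 142 / 7 = 20 remainder 2
Complete weeks: 20
Remaining days: 2

20


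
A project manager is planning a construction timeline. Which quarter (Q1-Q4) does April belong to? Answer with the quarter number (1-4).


Month: April (month 4)
Q1: January-March (months 1-3)
Q2: April-June (months 4-6)
Q3: July-September (months 7-9)
Q4: October-December (months 10-12)
Month 4 falls in Q2

2


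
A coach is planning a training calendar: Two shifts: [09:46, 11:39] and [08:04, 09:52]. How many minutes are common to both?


Interval A: [586, 699] minutes from midnight
Interval B: [484, 592] minutes from midnight
Overlap start = max(586, 484) = 586
Overlap end = min(699, 592) = 592
Overlap = 592 - 586 = 6 minutes

6


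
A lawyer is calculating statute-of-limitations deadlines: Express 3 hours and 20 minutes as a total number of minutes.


Hours: 3
Extra minutes: 20
Minutes per hour: 60
Hours to minutes: 3 x 60 = 180
Total: 180 + 20 = 200

200


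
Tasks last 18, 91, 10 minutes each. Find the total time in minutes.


Durations: 18, 91, 10
Running sum: 18
+ 91 = 109
+ 10 = 119
Total duration: 119 minutes
That is 1 hours and 59 minutes

119


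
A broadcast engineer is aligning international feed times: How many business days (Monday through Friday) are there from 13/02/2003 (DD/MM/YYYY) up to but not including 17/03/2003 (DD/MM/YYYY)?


Start: 2003-02-13 (Thursday)
End (exclusive): 2003-03-17 (Monday)
Total calendar days: 32
Full weeks: 32 // 7 = 4 -> 20 weekdays
Remaining 4 days starting on Thursday:
  Thu(w), Fri(w), Sat(-), Sun(-) -> 2 weekdays
Total business days: 20 + 2 = 22

22


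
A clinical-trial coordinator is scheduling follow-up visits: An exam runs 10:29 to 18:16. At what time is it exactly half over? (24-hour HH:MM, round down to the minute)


Start time: 10:29 = 629 minutes from midnight
End time: 18:16 = 1096 minutes from midnight
Sum: 629 + 1096 = 1725
Midpoint: 1725 / 2 = 862 minutes
Convert: 862 / 60 = 14 hours, 22 minutes
Result: 14:22

14:22


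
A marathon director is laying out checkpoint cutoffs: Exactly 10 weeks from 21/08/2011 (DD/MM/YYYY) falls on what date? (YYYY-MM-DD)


Start: 2011-08-21
Weeks to add: 10
Convert to days: 10 x 7 = 70 days
Add 70 days to 2011-08-21
Result: 2011-10-30

2011-10-30


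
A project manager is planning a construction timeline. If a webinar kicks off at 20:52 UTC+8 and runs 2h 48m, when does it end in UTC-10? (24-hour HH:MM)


Start: 20:52 in UTC+8
Step 1 - add duration:
  minutes: 52 + 48 = 100 (carry 1h)
  hours: 20 + 2 + 1 = 23
  end in UTC+8: 23:40
Step 2 - convert UTC+8 -> UTC-10:
  offset difference: -10 - (8) = -18 hours
  23 + (-18) = 5 -> mod 24 = 5
Result: 05:40 in UTC-10

05:40


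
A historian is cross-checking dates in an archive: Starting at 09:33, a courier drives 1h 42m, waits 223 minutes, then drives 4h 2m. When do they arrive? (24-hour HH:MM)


Depart: 09:33
Leg 1: +102 min -> 11:15
Layover: +223 min -> 14:58
Leg 2: +242 min -> 19:00
Total travel: 567 minutes = 9h 27m
Arrival: 19:00

19:00


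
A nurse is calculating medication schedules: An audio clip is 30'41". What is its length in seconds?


Minutes: 30
Seconds: 41
Convert minutes to seconds: 30 x 60 = 1800
Add remaining seconds: 1800 + 41 = 1841

1841


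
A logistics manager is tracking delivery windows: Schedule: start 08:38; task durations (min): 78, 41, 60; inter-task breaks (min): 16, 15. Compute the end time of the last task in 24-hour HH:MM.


Start: 08:38 = 518 min from midnight
  after task 1 (78 min): 09:56
  after break (16 min): 10:12
  after task 2 (41 min): 10:53
  after break (15 min): 11:08
  after task 3 (60 min): 12:08
Total elapsed: 210 minutes
End time: 12:08

12:08


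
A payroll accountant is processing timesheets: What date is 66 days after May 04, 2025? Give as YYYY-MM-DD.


Start: 2025-05-04
Adding 66 days
Days remaining in May: 27
After May: 39 days still to add
June 2025: 30 days, 9 remaining
July 2025 has 31 days, need 9
Result: 2025-07-09

2025-07-09


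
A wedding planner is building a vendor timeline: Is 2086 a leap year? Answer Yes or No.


Year: 2086
Divisible by 4? 2086 / 4 = 521.5 -> No
Not divisible by 4, so NOT a leap year

No


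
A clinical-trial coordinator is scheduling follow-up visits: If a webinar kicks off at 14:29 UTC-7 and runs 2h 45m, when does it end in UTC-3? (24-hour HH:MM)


Start: 14:29 in UTC-7
Step 1 - add duration:
  minutes: 29 + 45 = 74 (carry 1h)
  hours: 14 + 2 + 1 = 17
  end in UTC-7: 17:14
Step 2 - convert UTC-7 -> UTC-3:
  offset difference: -3 - (-7) = 4 hours
  17 + (4) = 21 -> mod 24 = 21
Result: 21:14 in UTC-3

21:14


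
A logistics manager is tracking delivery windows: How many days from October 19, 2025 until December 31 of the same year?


Start: October 19, 2025
End: December 31, 2025
Days left in October: 12
November: 30
December: 31
Sum of remaining months: 61
Total: 12 + 61 = 73

73


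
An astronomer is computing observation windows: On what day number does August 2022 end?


Month: August
Year: 2022
August is a 31-day month
Total: 31 days

31


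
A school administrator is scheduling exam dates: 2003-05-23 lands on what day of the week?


Date: 2003-05-23
January 1, 2003 is a Wednesday
Day of year: 143
Offset from Jan 1: 142 days
142 mod 7 = 2
Result: Friday

Friday


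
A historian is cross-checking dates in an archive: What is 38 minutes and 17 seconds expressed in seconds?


Minutes: 38
Extra seconds: 17
Seconds per minute: 60
Minutes to seconds: 38 x 60 = 2280
Total: 2280 + 17 = 2297

2297


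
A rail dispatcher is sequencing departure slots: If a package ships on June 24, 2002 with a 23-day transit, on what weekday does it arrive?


Start: 2002-06-24 (Monday)
Step 1 - find target date: add 23 days
  2002-06-24 + 23 days = 2002-07-17
Step 2 - day of week:
  23 mod 7 = 2
  Monday + 2 days -> Wednesday
Result: Wednesday (2002-07-17)

Wednesday


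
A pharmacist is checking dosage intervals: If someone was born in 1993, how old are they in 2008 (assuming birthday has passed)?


Birth year: 1993
Current year: 2008
Age = current year - birth year
Age = 2008 - 1993 = 15

15


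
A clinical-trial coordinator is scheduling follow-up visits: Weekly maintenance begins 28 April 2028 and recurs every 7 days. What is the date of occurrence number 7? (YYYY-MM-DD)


First occurrence: 2028-04-28 (occurrence 1)
Each occurrence is 7 days after the previous.
Occurrence 7 is 6 weeks after the first.
6 weeks = 42 days
2028-04-28 + 42 days = 2028-06-09

2028-06-09


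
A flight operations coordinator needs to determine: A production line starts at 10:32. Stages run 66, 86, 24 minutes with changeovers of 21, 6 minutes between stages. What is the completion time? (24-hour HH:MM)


Start: 10:32 = 632 min from midnight
  after task 1 (66 min): 11:38
  after break (21 min): 11:59
  after task 2 (86 min): 13:25
  after break (6 min): 13:31
  after task 3 (24 min): 13:55
Total elapsed: 203 minutes
End time: 13:55

13:55


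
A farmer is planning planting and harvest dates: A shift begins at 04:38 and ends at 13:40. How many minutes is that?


Start time: 04:38 = 278 minutes from midnight
End time: 13:40 = 820 minutes from midnight
Difference: 820 - 278 = 542 minutes
That is 9 hours and 2 minutes

542


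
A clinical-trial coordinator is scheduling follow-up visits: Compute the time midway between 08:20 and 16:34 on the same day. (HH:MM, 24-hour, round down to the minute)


Start time: 08:20 = 500 minutes from midnight
End time: 16:34 = 994 minutes from midnight
Sum: 500 + 994 = 1494
Midpoint: 1494 / 2 = 747 minutes
Convert: 747 / 60 = 12 hours, 27 minutes
Result: 12:27

12:27


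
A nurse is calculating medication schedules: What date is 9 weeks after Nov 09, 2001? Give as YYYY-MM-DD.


Start: 2001-11-09
Weeks to add: 9
Convert to days: 9 x 7 = 63 days
Add 63 days to 2001-11-09
Result: 2002-01-11

2002-01-11


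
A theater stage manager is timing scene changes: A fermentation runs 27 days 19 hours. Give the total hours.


Days: 27
Extra hours: 19
Hours per day: 24
Days to hours: 27 x 24 = 648
Total: 648 + 19 = 667

667


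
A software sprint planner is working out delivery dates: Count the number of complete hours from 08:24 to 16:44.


Start: 08:24
End: 16:44
Hour difference: 16 - 8 = 8 hours
Minute difference: 44 - 24 = 20 minutes
Total minutes: 500
Complete hours: 500 / 60 = 8 (remainder 20)

8


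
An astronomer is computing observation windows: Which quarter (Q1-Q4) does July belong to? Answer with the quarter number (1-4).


Month: July (month 7)
Q1: January-March (months 1-3)
Q2: April-June (months 4-6)
Q3: July-September (months 7-9)
Q4: October-December (months 10-12)
Month 7 falls in Q3

3


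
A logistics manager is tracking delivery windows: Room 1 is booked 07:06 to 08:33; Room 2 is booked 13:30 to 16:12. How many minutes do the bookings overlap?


Interval A: [426, 513] minutes from midnight
Interval B: [810, 972] minutes from midnight
Overlap start = max(426, 810) = 810
Overlap end = min(513, 972) = 513
End <= start, so the intervals do not overlap: 0 minutes

0


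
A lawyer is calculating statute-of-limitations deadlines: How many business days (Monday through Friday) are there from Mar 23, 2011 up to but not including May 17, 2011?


Start: 2011-03-23 (Wednesday)
End (exclusive): 2011-05-17 (Tuesday)
Total calendar days: 55
Full weeks: 55 // 7 = 7 -> 35 weekdays
Remaining 6 days starting on Wednesday:
  Wed(w), Thu(w), Fri(w), Sat(-), Sun(-), Mon(w) -> 4 weekdays
Total business days: 35 + 4 = 39

39


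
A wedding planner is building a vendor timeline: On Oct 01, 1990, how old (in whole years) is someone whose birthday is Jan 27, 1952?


Birth: 1952-01-27
Reference: 1990-10-01
Year difference: 1990 - 1952 = 38
Has birthday (01-27) occurred by 10-01? Yes
Age in full years: 38

38


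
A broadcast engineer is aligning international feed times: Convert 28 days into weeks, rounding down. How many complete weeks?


Total days: 28
Days per week: 7
Division: 28 / 7 = 4 remainder 0
Complete weeks: 4
Remaining days: 0

4


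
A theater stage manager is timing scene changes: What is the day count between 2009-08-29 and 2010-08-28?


Start date: 2009-08-29
End date: 2010-08-28
Aug 2009: +3 days
Sep 2009: +30 days
Oct 2009: +31 days
... (10 more months)
Total: 364 days

364


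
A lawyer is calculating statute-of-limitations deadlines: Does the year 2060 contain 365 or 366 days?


Year: 2060
Check leap year rules:
Divisible by 4? Yes
Divisible by 100? No
2060 is a leap year
Days: 366

366


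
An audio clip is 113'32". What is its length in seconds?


Minutes: 113
Seconds: 32
Convert minutes to seconds: 113 x 60 = 6780
Add remaining seconds: 6780 + 32 = 6812

6812


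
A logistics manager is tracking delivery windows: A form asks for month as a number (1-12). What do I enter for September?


Calendar month order:
8. August
9. September <--
10. October
September is month number 9

9


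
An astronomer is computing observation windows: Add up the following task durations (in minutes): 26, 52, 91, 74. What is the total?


Durations: 26, 52, 91, 74
Running sum: 26
+ 52 = 78
+ 91 = 169
+ 74 = 243
Total duration: 243 minutes
That is 4 hours and 3 minutes

243


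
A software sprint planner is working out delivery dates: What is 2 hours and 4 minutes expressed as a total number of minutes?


Hours: 2
Minutes: 4
Convert hours to minutes: 2 x 60 = 120
Add remaining minutes: 120 + 4 = 124

124


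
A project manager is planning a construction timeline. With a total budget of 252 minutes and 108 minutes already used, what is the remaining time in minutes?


Total budget: 252 minutes
Time used: 108 minutes
Remaining: 252 - 108 = 144 minutes
Percent used: 42.9%
Percent remaining: 57.1%

144


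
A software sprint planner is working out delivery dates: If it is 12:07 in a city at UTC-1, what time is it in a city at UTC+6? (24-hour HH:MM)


Local time: 12:07 at UTC-1 (offset -1h)
Target zone: UTC+6 (offset 6h)
Difference: 6 - (-1) = 7 hours
Calculation: 12 + (7) = 19
Result: 19:07

19:07


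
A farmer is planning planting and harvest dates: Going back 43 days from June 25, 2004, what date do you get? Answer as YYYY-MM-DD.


Start: 2004-06-25
Subtracting 43 days
Days already passed in June: 25
After going back through June: 18 more days to subtract
May 2004 has 31 days, need 18
Result: 2004-05-13

2004-05-13


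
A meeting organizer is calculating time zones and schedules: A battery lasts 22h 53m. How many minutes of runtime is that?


Hours: 22
Extra minutes: 53
Minutes per hour: 60
Hours to minutes: 22 x 60 = 1320
Total: 1320 + 53 = 1373

1373


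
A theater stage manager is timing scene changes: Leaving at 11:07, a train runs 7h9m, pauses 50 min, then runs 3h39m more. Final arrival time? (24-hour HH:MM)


Depart: 11:07
Leg 1: +429 min -> 18:16
Layover: +50 min -> 19:06
Leg 2: +219 min -> 22:45
Total travel: 698 minutes = 11h 38m
Arrival: 22:45

22:45


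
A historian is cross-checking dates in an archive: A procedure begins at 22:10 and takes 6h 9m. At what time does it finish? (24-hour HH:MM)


Start time: 22:10
Adding: 6 hours 9 minutes
Minutes: 10 + 9 = 19
Hours: 22 + 6 + 0 = 28
Hour wraparound: 28 mod 24 = 4
Result: 04:19

04:19


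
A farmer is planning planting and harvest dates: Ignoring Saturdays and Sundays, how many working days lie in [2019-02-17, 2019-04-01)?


Start: 2019-02-17 (Sunday)
End (exclusive): 2019-04-01 (Monday)
Total calendar days: 43
Full weeks: 43 // 7 = 6 -> 30 weekdays
Remaining 1 days starting on Sunday:
  Sun(-) -> 0 weekdays
Total business days: 30 + 0 = 30

30


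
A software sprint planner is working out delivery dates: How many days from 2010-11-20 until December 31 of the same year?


Start: November 20, 2010
End: December 31, 2010
Days left in November: 10
December: 31
Sum of remaining months: 31
Total: 10 + 31 = 41

41


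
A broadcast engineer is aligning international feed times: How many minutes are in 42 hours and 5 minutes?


Hours: 42
Extra minutes: 5
Minutes per hour: 60
Hours to minutes: 42 x 60 = 2520
Total: 2520 + 5 = 2525

2525


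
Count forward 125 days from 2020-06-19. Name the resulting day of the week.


Start: 2020-06-19 (Friday)
Step 1 - find target date: add 125 days
  2020-06-19 + 125 days = 2020-10-22
Step 2 - day of week:
  125 mod 7 = 6
  Friday + 6 days -> Thursday
Result: Thursday (2020-10-22)

Thursday


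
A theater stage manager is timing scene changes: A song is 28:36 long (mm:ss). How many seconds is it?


Minutes: 28
Extra seconds: 36
Seconds per minute: 60
Minutes to seconds: 28 x 60 = 1680
Total: 1680 + 36 = 1716

1716


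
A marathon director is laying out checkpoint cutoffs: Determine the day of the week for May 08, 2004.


Date: 2004-05-08
January 1, 2004 is a Thursday
Day of year: 129
Offset from Jan 1: 128 days
128 mod 7 = 2
Result: Saturday

Saturday


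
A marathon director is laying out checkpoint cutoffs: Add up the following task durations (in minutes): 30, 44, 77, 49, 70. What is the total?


Durations: 30, 44, 77, 49, 70
Running sum: 30
+ 44 = 74
+ 77 = 151
+ 49 = 200
+ 70 = 270
Total duration: 270 minutes
That is 4 hours and 30 minutes

270


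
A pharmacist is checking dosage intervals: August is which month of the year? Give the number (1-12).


Calendar month order:
7. July
8. August <--
9. September
August is month number 8

8


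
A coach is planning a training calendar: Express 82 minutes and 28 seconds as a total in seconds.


Minutes: 82
Seconds: 28
Convert minutes to seconds: 82 x 60 = 4920
Add remaining seconds: 4920 + 28 = 4948

4948


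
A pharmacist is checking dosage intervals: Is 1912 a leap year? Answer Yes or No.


Year: 1912
Divisible by 4? 1912 / 4 = 478.0 -> Yes
Divisible by 100? 1912 / 100 = 19.12 -> No
Divisible by 4 but not 100, so it IS a leap year

Yes


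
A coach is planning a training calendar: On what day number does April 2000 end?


Month: April
Year: 2000
April is a 30-day month
Total: 30 days

30


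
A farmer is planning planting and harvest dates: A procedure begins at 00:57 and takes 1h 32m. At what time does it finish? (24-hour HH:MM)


Start time: 00:57
Adding: 1 hours 32 minutes
Minutes: 57 + 32 = 89
Minute overflow: 89 >= 60, so carry 1 hour, minutes = 29
Hours: 0 + 1 + 1 = 2
Result: 02:29

02:29


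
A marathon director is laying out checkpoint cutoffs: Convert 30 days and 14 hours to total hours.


Days: 30
Extra hours: 14
Hours per day: 24
Days to hours: 30 x 24 = 720
Total: 720 + 14 = 734

734


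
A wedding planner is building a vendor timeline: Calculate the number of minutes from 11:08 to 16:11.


Start time: 11:08 = 668 minutes from midnight
End time: 16:11 = 971 minutes from midnight
Difference: 971 - 668 = 303 minutes
That is 5 hours and 3 minutes

303


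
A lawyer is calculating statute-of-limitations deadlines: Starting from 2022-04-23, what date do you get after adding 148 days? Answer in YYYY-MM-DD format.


Start: 2022-04-23
Adding 148 days
Days remaining in April: 7
After April: 141 days still to add
May 2022: 31 days, 110 remaining
June 2022: 30 days, 80 remaining
July 2022: 31 days, 49 remaining
August 2022: 31 days, 18 remaining
Result: 2022-09-18

2022-09-18


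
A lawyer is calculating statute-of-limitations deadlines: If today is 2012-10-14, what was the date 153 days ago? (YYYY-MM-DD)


Start: 2012-10-14
Subtracting 153 days
Days already passed in October: 14
After going back through October: 139 more days to subtract
September 2012: 30 days, 109 remaining
August 2012: 31 days, 78 remaining
July 2012: 31 days, 47 remaining
June 2012: 30 days, 17 remaining
Result: 2012-05-14

2012-05-14


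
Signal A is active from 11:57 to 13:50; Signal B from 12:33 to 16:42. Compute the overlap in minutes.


Interval A: [717, 830] minutes from midnight
Interval B: [753, 1002] minutes from midnight
Overlap start = max(717, 753) = 753
Overlap end = min(830, 1002) = 830
Overlap = 830 - 753 = 77 minutes

77


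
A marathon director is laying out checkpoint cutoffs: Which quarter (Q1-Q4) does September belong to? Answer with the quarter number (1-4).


Month: September (month 9)
Q1: January-March (months 1-3)
Q2: April-June (months 4-6)
Q3: July-September (months 7-9)
Q4: October-December (months 10-12)
Month 9 falls in Q3

3


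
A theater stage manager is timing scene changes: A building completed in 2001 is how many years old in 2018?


Birth year: 2001
Current year: 2018
Age = current year - birth year
Age = 2018 - 2001 = 17

17


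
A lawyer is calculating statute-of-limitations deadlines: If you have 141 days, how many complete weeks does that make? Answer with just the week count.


Total days: 141
Days per week: 7
Division: 141 / 7 = 20 remainder 1
Complete weeks: 20
Remaining days: 1

20


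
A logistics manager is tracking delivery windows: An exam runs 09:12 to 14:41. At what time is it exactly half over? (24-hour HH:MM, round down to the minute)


Start time: 09:12 = 552 minutes from midnight
End time: 14:41 = 881 minutes from midnight
Sum: 552 + 881 = 1433
Midpoint: 1433 / 2 = 716 minutes
Convert: 716 / 60 = 11 hours, 56 minutes
Result: 11:56

11:56


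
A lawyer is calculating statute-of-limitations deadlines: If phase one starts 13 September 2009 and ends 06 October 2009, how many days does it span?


Start date: 2009-09-13
End date: 2009-10-06
Sep 2009: +18 days
Oct 2009: +5 days
Total: 23 days

23


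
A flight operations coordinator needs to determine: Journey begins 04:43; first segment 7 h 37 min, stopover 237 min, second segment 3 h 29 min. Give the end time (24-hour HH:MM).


Depart: 04:43
Leg 1: +457 min -> 12:20
Layover: +237 min -> 16:17
Leg 2: +209 min -> 19:46
Total travel: 903 minutes = 15h 3m
Arrival: 19:46

19:46


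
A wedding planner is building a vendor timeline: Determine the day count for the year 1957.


Year: 1957
Check leap year rules:
Divisible by 4? No
1957 is not a leap year
Days: 365

365


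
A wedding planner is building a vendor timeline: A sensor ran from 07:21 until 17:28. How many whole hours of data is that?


Start: 07:21
End: 17:28
Hour difference: 17 - 7 = 10 hours
Minute difference: 28 - 21 = 7 minutes
Total minutes: 607
Complete hours: 607 / 60 = 10 (remainder 7)

10


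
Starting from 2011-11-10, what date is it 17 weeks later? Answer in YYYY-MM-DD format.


Start: 2011-11-10
Weeks to add: 17
Convert to days: 17 x 7 = 119 days
Add 119 days to 2011-11-10
Result: 2012-03-08

2012-03-08


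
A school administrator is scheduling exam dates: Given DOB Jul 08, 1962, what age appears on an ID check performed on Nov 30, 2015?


Birth: 1962-07-08
Reference: 2015-11-30
Year difference: 2015 - 1962 = 53
Has birthday (07-08) occurred by 11-30? Yes
Age in full years: 53

53


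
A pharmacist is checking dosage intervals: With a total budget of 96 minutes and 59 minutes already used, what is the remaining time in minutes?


Total budget: 96 minutes
Time used: 59 minutes
Remaining: 96 - 59 = 37 minutes
Percent used: 61.5%
Percent remaining: 38.5%

37


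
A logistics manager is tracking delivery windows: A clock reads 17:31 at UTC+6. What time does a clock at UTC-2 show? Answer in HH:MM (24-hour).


Local time: 17:31 at UTC+6 (offset 6h)
Target zone: UTC-2 (offset -2h)
Difference: -2 - (6) = -8 hours
Calculation: 17 + (-8) = 9
Result: 09:31

09:31


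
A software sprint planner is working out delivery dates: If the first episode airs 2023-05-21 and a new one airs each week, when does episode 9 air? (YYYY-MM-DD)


First occurrence: 2023-05-21 (occurrence 1)
Each occurrence is 7 days after the previous.
Occurrence 9 is 8 weeks after the first.
8 weeks = 56 days
2023-05-21 + 56 days = 2023-07-16

2023-07-16


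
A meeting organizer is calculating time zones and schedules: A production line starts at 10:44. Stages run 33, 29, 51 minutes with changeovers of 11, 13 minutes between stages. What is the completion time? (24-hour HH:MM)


Start: 10:44 = 644 min from midnight
  after task 1 (33 min): 11:17
  after break (11 min): 11:28
  after task 2 (29 min): 11:57
  after break (13 min): 12:10
  after task 3 (51 min): 13:01
Total elapsed: 137 minutes
End time: 13:01

13:01


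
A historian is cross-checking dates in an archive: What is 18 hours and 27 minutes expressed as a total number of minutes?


Hours: 18
Minutes: 27
Convert hours to minutes: 18 x 60 = 1080
Add remaining minutes: 1080 + 27 = 1107

1107


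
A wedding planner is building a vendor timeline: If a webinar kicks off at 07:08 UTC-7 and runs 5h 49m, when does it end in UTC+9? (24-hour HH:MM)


Start: 07:08 in UTC-7
Step 1 - add duration:
  minutes: 8 + 49 = 57
  hours: 7 + 5 + 0 = 12
  end in UTC-7: 12:57
Step 2 - convert UTC-7 -> UTC+9:
  offset difference: 9 - (-7) = 16 hours
  12 + (16) = 28 -> mod 24 = 4
Result: 04:57 in UTC+9

04:57


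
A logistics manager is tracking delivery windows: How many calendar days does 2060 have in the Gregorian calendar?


Year: 2060
Check leap year rules:
Divisible by 4? Yes
Divisible by 100? No
2060 is a leap year
Days: 366

366


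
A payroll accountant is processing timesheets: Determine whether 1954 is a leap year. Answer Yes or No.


Year: 1954
Divisible by 4? 1954 / 4 = 488.5 -> No
Not divisible by 4, so NOT a leap year

No


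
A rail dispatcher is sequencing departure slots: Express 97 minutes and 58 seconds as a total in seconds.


Minutes: 97
Seconds: 58
Convert minutes to seconds: 97 x 60 = 5820
Add remaining seconds: 5820 + 58 = 5878

5878


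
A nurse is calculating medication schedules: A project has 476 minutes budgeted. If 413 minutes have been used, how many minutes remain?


Total budget: 476 minutes
Time used: 413 minutes
Remaining: 476 - 413 = 63 minutes
Percent used: 86.8%
Percent remaining: 13.2%

63


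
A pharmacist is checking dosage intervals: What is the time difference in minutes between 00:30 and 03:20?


Start time: 00:30 = 30 minutes from midnight
End time: 03:20 = 200 minutes from midnight
Difference: 200 - 30 = 170 minutes
That is 2 hours and 50 minutes

170


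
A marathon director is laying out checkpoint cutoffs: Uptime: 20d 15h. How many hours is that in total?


Days: 20
Extra hours: 15
Hours per day: 24
Days to hours: 20 x 24 = 480
Total: 480 + 15 = 495

495


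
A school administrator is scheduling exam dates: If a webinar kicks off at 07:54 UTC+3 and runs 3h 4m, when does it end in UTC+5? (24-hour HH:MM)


Start: 07:54 in UTC+3
Step 1 - add duration:
  minutes: 54 + 4 = 58
  hours: 7 + 3 + 0 = 10
  end in UTC+3: 10:58
Step 2 - convert UTC+3 -> UTC+5:
  offset difference: 5 - (3) = 2 hours
  10 + (2) = 12 -> mod 24 = 12
Result: 12:58 in UTC+5

12:58


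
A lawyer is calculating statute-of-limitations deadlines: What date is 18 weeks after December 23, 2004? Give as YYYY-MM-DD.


Start: 2004-12-23
Weeks to add: 18
Convert to days: 18 x 7 = 126 days
Add 126 days to 2004-12-23
Result: 2005-04-28

2005-04-28


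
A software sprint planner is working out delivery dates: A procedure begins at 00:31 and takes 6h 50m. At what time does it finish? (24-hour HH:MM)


Start time: 00:31
Adding: 6 hours 50 minutes
Minutes: 31 + 50 = 81
Minute overflow: 81 >= 60, so carry 1 hour, minutes = 21
Hours: 0 + 6 + 1 = 7
Result: 07:21

07:21


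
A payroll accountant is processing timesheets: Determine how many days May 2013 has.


Month: May
Year: 2013
May is a 31-day month
Total: 31 days

31


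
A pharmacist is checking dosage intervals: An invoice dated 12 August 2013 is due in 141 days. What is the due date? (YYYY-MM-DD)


Start: 2013-08-12
Adding 141 days
Days remaining in August: 19
After August: 122 days still to add
September 2013: 30 days, 92 remaining
October 2013: 31 days, 61 remaining
November 2013: 30 days, 31 remaining
December 2013 has 31 days, need 31
Result: 2013-12-31

2013-12-31


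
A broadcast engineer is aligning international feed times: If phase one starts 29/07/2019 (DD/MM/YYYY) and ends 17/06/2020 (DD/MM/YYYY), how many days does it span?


Start date: 2019-07-29
End date: 2020-06-17
Jul 2019: +3 days
Aug 2019: +31 days
Sep 2019: +30 days
... (9 more months)
Total: 324 days

324
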